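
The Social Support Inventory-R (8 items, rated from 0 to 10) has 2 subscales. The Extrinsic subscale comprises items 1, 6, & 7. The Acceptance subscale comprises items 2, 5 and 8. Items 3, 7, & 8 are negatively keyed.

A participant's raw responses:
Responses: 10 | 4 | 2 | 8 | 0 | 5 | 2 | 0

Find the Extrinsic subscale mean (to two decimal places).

7.67

Extrinsic items: 1, 6, 7.
Of these, item 7 is negatively keyed; reverse-coded value = 10 − response.
  item 1: 10
  item 6: 5
  item 7: 10 − 2 = 8
Sum = 10 + 5 + 8 = 23
Mean = 23 / 3 = 7.67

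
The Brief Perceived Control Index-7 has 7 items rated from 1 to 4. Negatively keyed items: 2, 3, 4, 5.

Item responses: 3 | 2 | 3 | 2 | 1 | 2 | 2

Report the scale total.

Raw sum = 15. Negatively keyed items: 2, 3, 4, 5; their raw sum = 8.
Each reversal replaces raw with 5 − raw, changing the total by 5 − 2·raw per item.
Total = 15 + 4·5 − 2·8 = 15 + 20 − 16 = 19

19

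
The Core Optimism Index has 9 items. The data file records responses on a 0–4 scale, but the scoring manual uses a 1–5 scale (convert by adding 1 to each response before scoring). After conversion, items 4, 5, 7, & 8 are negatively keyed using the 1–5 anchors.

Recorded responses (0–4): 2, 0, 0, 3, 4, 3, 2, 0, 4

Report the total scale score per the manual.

25

Convert to 1–5: 3, 1, 1, 4, 5, 4, 3, 1, 5
Reverse-coded (reverse-coded value = 6 − response):
  item 4: 6 − 4 = 2
  item 5: 6 − 5 = 1
  item 7: 6 − 3 = 3
  item 8: 6 − 1 = 5
Scored: 3, 1, 1, 2, 1, 4, 3, 5, 5
Total = 25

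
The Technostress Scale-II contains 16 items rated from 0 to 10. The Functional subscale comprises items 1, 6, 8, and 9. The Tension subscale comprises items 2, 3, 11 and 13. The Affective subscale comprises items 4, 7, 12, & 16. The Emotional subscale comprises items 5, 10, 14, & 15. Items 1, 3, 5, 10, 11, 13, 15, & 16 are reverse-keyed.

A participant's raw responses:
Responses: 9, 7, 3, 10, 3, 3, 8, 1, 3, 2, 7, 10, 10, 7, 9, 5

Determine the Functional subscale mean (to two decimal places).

2.00

Functional items: 1, 6, 8, 9.
Of these, item 1 is reverse-keyed; reversed = (0+10) − raw = 10 − raw.
  item 1: 10 − 9 = 1
  item 6: 3
  item 8: 1
  item 9: 3
Sum = 1 + 3 + 1 + 3 = 8
Mean = 8 / 4 = 2.00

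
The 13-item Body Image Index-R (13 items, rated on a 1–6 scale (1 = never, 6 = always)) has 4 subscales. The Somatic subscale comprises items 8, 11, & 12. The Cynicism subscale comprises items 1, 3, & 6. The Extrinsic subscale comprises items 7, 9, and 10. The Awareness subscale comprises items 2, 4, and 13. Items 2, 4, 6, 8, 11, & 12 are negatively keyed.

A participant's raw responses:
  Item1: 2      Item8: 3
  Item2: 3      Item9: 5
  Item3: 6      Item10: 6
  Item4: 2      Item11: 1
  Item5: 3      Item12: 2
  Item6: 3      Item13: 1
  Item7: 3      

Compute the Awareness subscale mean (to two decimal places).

3.33

Awareness items: 2, 4, 13.
Of these, items 2 & 4 are negatively keyed; reversed = (1+6) − raw = 7 − raw.
  item 2: 7 − 3 = 4
  item 4: 7 − 2 = 5
  item 13: 1
Sum = 4 + 5 + 1 = 10
Mean = 10 / 3 = 3.33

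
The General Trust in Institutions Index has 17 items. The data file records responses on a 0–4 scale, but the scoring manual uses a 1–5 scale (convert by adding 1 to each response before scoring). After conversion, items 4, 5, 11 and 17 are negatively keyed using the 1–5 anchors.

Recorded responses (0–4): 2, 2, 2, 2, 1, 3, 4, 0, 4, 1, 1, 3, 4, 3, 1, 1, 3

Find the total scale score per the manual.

Convert to 1–5: 3, 3, 3, 3, 2, 4, 5, 1, 5, 2, 2, 4, 5, 4, 2, 2, 4
Reverse-coded (reverse-coded value = 6 − response):
  item 4: 6 − 3 = 3
  item 5: 6 − 2 = 4
  item 11: 6 − 2 = 4
  item 17: 6 − 4 = 2
Scored: 3, 3, 3, 3, 4, 4, 5, 1, 5, 2, 4, 4, 5, 4, 2, 2, 2
Total = 56

56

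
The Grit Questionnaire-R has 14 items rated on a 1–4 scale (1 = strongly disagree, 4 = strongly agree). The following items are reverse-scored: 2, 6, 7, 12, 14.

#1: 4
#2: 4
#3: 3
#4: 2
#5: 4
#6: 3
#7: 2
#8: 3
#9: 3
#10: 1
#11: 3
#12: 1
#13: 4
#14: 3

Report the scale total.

Raw sum = 40. Reverse-scored items: 2, 6, 7, 12, 14; their raw sum = 13.
Each reversal replaces raw with 5 − raw, changing the total by 5 − 2·raw per item.
Total = 40 + 5·5 − 2·13 = 40 + 25 − 26 = 39

39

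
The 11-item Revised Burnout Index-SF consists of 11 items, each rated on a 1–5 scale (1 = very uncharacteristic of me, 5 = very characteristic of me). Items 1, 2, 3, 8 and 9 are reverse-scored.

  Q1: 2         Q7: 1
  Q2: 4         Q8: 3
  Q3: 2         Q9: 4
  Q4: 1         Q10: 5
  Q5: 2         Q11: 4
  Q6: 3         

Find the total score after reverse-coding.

31

Reverse-coded items (on a 1–5 scale, reversed = 6 − raw):
  item 1: 6 − 2 = 4
  item 2: 6 − 4 = 2
  item 3: 6 − 2 = 4
  item 8: 6 − 3 = 3
  item 9: 6 − 4 = 2
Scored responses: 4, 2, 4, 1, 2, 3, 1, 3, 2, 5, 4
Total = 4 + 2 + 4 + 1 + 2 + 3 + 1 + 3 + 2 + 5 + 4 = 31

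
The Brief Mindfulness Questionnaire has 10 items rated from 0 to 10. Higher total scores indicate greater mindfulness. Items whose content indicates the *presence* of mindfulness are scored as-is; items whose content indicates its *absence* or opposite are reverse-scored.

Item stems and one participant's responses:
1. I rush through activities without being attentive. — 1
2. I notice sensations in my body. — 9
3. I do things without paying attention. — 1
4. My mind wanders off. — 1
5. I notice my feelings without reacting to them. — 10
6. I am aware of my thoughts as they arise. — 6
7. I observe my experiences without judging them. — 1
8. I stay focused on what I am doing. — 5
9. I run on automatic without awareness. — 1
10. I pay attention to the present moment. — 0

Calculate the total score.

67

Items 1, 3, 4, 9 describe the absence/opposite of mindfulness → reverse-score.
on a 0–10 scale, reversed = 10 − raw.
  item 1: 10 − 1 = 9
  item 2: 9
  item 3: 10 − 1 = 9
  item 4: 10 − 1 = 9
  item 5: 10
  item 6: 6
  item 7: 1
  item 8: 5
  item 9: 10 − 1 = 9
  item 10: 0
Total = 9 + 9 + 9 + 9 + 10 + 6 + 1 + 5 + 9 + 0 = 67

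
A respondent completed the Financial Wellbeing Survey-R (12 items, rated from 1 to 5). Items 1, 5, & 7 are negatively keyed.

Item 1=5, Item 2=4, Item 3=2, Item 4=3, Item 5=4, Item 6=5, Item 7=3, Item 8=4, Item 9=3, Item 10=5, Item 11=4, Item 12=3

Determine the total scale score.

Raw sum = 45. Negatively keyed items: 1, 5, 7; their raw sum = 12.
Each reversal replaces raw with 6 − raw, changing the total by 6 − 2·raw per item.
Total = 45 + 3·6 − 2·12 = 45 + 18 − 24 = 39

39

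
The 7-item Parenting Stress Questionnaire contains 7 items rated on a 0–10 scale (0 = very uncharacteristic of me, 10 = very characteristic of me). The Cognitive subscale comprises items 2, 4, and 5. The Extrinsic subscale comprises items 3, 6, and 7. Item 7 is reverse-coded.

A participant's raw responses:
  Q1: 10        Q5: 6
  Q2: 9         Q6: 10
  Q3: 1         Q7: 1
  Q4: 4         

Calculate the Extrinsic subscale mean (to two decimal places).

6.67

Extrinsic items: 3, 6, 7.
Of these, item 7 is reverse-coded; reversed = (0+10) − raw = 10 − raw.
  item 3: 1
  item 6: 10
  item 7: 10 − 1 = 9
Sum = 1 + 10 + 9 = 20
Mean = 20 / 3 = 6.67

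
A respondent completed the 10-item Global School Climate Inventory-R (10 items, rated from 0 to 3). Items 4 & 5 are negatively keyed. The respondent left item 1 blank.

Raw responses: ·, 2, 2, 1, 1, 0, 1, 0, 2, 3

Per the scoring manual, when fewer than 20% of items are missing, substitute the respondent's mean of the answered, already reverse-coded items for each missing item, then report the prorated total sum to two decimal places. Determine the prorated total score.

Reverse-coded (reversed = (0+3) − raw = 3 − raw):
  item 4: 3 − 1 = 2
  item 5: 3 − 1 = 2
Completed scored items (9 of 10): 2, 2, 2, 2, 0, 1, 0, 2, 3; sum = 14.
Person mean = 14 / 9 ≈ 1.5556
Prorated total = (14 / 9) × 10 = 15.56 (to 2 dp)

15.56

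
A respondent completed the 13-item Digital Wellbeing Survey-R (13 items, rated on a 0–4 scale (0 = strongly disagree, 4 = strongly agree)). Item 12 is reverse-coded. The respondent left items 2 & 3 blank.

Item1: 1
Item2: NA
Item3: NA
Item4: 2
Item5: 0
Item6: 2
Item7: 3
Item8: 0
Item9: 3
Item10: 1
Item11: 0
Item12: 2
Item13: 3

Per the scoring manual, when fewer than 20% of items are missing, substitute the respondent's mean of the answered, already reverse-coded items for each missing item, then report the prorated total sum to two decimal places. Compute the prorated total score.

20.09

Reverse-coded (reversed = (0+4) − raw = 4 − raw):
  item 12: 4 − 2 = 2
Completed scored items (11 of 13): 1, 2, 0, 2, 3, 0, 3, 1, 0, 2, 3; sum = 17.
Person mean = 17 / 11 ≈ 1.5455
Prorated total = (17 / 11) × 13 = 20.09 (to 2 dp)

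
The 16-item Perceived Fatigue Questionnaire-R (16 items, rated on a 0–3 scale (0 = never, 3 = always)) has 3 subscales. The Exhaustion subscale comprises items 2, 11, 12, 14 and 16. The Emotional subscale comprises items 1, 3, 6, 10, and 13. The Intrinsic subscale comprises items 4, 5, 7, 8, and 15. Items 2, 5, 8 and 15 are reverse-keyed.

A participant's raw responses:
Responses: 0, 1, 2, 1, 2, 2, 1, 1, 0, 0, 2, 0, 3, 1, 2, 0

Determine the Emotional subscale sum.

7

Emotional items: 1, 3, 6, 10, 13.
  item 1: 0
  item 3: 2
  item 6: 2
  item 10: 0
  item 13: 3
Sum = 0 + 2 + 2 + 0 + 3 = 7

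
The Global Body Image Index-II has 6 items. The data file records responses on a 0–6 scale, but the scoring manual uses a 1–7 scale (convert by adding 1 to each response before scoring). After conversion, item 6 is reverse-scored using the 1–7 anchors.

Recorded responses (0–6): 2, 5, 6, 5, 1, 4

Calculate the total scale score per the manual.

27

Convert to 1–7: 3, 6, 7, 6, 2, 5
Reverse-coded (on a 1–7 scale, reversed = 8 − raw):
  item 6: 8 − 5 = 3
Scored: 3, 6, 7, 6, 2, 3
Total = 27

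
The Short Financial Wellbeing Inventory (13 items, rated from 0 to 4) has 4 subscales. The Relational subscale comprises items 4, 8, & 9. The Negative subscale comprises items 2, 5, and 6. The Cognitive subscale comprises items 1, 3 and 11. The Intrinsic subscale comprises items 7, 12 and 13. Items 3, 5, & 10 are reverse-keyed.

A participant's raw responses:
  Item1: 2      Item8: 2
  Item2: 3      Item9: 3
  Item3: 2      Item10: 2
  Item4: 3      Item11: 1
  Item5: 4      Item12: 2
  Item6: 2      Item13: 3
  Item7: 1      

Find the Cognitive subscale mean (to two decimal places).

1.67

Cognitive items: 1, 3, 11.
Of these, item 3 is reverse-keyed; reverse-coded value = 4 − response.
  item 1: 2
  item 3: 4 − 2 = 2
  item 11: 1
Sum = 2 + 2 + 1 = 5
Mean = 5 / 3 = 1.67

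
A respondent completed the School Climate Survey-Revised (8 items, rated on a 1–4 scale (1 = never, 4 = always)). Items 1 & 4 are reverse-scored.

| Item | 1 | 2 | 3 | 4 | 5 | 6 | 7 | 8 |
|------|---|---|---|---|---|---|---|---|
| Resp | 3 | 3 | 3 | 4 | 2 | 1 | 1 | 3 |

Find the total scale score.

16

Reversing items 1 and 4 with 5 − raw:
Total = (5−3) + 3 + 3 + (5−4) + 2 + 1 + 1 + 3
      = 2 + 3 + 3 + 1 + 2 + 1 + 1 + 3 = 16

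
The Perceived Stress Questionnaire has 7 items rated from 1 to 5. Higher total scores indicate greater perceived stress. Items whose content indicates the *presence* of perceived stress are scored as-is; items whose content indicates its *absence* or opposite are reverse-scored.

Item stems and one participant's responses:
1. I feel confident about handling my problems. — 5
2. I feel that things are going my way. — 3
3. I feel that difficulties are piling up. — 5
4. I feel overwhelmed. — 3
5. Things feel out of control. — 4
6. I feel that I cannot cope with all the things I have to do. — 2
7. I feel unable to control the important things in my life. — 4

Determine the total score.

Items 1, 2 describe the absence/opposite of perceived stress → reverse-score.
reverse-coded value = 6 − response.
  item 1: 6 − 5 = 1
  item 2: 6 − 3 = 3
  item 3: 5
  item 4: 3
  item 5: 4
  item 6: 2
  item 7: 4
Total = 1 + 3 + 5 + 3 + 4 + 2 + 4 = 22

22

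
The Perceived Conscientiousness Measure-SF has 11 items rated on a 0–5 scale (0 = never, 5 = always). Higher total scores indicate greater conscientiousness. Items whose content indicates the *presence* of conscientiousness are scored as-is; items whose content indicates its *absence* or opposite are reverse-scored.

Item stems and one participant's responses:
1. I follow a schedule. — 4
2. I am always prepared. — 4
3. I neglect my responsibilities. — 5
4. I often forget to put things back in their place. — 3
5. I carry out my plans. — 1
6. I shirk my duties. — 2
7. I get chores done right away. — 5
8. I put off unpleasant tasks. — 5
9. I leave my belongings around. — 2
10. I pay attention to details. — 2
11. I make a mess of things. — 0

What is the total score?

29

Items 3, 4, 6, 8, 9, 11 describe the absence/opposite of conscientiousness → reverse-score.
reversed = (0+5) − raw = 5 − raw.
  item 1: 4
  item 2: 4
  item 3: 5 − 5 = 0
  item 4: 5 − 3 = 2
  item 5: 1
  item 6: 5 − 2 = 3
  item 7: 5
  item 8: 5 − 5 = 0
  item 9: 5 − 2 = 3
  item 10: 2
  item 11: 5 − 0 = 5
Total = 4 + 4 + 0 + 2 + 1 + 3 + 5 + 0 + 3 + 2 + 5 = 29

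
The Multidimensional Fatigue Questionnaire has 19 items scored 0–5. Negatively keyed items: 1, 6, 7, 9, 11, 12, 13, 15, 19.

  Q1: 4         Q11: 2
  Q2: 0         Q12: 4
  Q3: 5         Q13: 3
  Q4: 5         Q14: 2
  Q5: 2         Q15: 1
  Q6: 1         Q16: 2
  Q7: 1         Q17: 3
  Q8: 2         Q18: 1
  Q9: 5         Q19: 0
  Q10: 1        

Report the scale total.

Negatively keyed items use 5 − raw:
  item 1: 5 − 4 = 1
  item 6: 5 − 1 = 4
  item 7: 5 − 1 = 4
  item 9: 5 − 5 = 0
  item 11: 5 − 2 = 3
  item 12: 5 − 4 = 1
  item 13: 5 − 3 = 2
  item 15: 5 − 1 = 4
  item 19: 5 − 0 = 5
Scored items: 1, 0, 5, 5, 2, 4, 4, 2, 0, 1, 3, 1, 2, 2, 4, 2, 3, 1, 5
Total = 1 + 0 + 5 + 5 + 2 + 4 + 4 + 2 + 0 + 1 + 3 + 1 + 2 + 2 + 4 + 2 + 3 + 1 + 5 = 47

47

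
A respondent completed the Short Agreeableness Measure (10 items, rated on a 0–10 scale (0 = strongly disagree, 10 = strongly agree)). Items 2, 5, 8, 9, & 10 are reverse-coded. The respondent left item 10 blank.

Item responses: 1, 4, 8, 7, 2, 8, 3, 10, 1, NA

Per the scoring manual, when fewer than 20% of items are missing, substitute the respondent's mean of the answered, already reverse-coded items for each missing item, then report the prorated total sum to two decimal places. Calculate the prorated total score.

55.56

Reverse-coded (reverse-coded value = 10 − response):
  item 2: 10 − 4 = 6
  item 5: 10 − 2 = 8
  item 8: 10 − 10 = 0
  item 9: 10 − 1 = 9
Completed scored items (9 of 10): 1, 6, 8, 7, 8, 8, 3, 0, 9; sum = 50.
Person mean = 50 / 9 ≈ 5.5556
Prorated total = (50 / 9) × 10 = 55.56 (to 2 dp)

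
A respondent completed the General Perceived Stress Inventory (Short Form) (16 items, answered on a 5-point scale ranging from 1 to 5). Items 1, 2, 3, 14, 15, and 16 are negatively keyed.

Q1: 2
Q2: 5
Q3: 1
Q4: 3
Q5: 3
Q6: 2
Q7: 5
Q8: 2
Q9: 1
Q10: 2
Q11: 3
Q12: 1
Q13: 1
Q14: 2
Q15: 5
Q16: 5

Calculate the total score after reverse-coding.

Reversing items 1, 2, 3, 14, 15, and 16 with 6 − raw:
Total = (6−2) + (6−5) + (6−1) + 3 + 3 + 2 + 5 + 2 + 1 + 2 + 3 + 1 + 1 + (6−2) + (6−5) + (6−5)
      = 4 + 1 + 5 + 3 + 3 + 2 + 5 + 2 + 1 + 2 + 3 + 1 + 1 + 4 + 1 + 1 = 39

39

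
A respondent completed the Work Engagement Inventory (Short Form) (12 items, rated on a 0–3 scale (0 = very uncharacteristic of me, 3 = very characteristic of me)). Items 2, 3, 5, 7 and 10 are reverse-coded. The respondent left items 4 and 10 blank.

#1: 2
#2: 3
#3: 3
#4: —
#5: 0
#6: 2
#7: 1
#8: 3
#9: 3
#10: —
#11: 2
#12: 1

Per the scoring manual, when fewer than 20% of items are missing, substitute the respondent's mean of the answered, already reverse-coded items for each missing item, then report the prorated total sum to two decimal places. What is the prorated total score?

21.60

Reverse-coded (reverse-coded value = 3 − response):
  item 2: 3 − 3 = 0
  item 3: 3 − 3 = 0
  item 5: 3 − 0 = 3
  item 7: 3 − 1 = 2
Completed scored items (10 of 12): 2, 0, 0, 3, 2, 2, 3, 3, 2, 1; sum = 18.
Person mean = 18 / 10 ≈ 1.8000
Prorated total = (18 / 10) × 12 = 21.60 (to 2 dp)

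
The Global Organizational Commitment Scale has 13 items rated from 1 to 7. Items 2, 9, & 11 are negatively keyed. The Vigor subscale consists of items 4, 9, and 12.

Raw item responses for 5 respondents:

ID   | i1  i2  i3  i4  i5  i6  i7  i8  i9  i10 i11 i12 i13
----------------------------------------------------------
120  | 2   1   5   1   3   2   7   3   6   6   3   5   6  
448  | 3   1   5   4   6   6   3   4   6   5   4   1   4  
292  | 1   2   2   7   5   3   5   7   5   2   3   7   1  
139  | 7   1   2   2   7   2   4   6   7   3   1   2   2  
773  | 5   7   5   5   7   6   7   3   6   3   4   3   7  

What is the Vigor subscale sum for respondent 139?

Respondent 139 raw: 7, 1, 2, 2, 7, 2, 4, 6, 7, 3, 1, 2, 2.
Vigor items: 4, 9, 12.
Reverse-coded (reversed = (1+7) − raw = 8 − raw):
  item 4: 2
  item 9: 8 − 7 = 1
  item 12: 2
Sum = 2 + 1 + 2 = 5

5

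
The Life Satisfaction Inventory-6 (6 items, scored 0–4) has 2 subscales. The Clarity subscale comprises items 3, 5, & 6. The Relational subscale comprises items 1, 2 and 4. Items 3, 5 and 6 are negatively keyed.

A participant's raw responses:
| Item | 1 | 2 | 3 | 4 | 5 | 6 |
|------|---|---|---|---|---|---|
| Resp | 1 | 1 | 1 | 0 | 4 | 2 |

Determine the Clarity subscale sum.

5

Clarity items: 3, 5, 6.
Of these, items 3, 5, & 6 are negatively keyed; reversed = (0+4) − raw = 4 − raw.
  item 3: 4 − 1 = 3
  item 5: 4 − 4 = 0
  item 6: 4 − 2 = 2
Sum = 3 + 0 + 2 = 5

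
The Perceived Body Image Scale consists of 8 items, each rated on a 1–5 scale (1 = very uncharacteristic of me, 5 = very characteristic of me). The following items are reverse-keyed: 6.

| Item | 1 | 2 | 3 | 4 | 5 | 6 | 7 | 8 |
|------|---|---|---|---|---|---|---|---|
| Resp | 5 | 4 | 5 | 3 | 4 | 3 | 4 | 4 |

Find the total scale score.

32

Reverse-keyed items use 6 − raw:
  item 6: 6 − 3 = 3
Scored items: 5, 4, 5, 3, 4, 3, 4, 4
Total = 5 + 4 + 5 + 3 + 4 + 3 + 4 + 4 = 32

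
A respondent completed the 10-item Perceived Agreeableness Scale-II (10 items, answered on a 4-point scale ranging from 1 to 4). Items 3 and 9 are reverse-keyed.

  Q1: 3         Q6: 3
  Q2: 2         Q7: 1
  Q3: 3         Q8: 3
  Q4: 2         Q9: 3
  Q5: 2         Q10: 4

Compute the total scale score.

24

Reversing items 3 and 9 with 5 − raw:
Total = 3 + 2 + (5−3) + 2 + 2 + 3 + 1 + 3 + (5−3) + 4
      = 3 + 2 + 2 + 2 + 2 + 3 + 1 + 3 + 2 + 4 = 24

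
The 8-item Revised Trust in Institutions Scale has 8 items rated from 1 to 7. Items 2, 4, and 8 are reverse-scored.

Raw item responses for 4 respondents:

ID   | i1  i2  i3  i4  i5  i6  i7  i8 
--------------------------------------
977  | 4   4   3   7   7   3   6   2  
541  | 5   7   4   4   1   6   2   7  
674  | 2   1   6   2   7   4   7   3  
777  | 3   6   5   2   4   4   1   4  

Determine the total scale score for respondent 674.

44

Respondent 674 raw: 2, 1, 6, 2, 7, 4, 7, 3.
Reverse-coded (reversed = (1+7) − raw = 8 − raw):
  item 1: 2
  item 2: 8 − 1 = 7
  item 3: 6
  item 4: 8 − 2 = 6
  item 5: 7
  item 6: 4
  item 7: 7
  item 8: 8 − 3 = 5
Sum = 2 + 7 + 6 + 6 + 7 + 4 + 7 + 5 = 44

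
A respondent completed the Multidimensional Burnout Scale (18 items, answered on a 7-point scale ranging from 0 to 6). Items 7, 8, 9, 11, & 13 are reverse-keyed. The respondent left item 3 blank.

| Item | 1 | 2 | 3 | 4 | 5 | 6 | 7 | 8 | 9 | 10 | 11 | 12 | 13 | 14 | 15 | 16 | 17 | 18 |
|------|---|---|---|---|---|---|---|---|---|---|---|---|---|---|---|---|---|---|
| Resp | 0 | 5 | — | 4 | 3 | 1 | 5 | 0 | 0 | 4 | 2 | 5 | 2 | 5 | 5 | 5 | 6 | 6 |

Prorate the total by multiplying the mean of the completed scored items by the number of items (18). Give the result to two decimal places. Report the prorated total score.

Reverse-coded (reversed = (0+6) − raw = 6 − raw):
  item 7: 6 − 5 = 1
  item 8: 6 − 0 = 6
  item 9: 6 − 0 = 6
  item 11: 6 − 2 = 4
  item 13: 6 − 2 = 4
Completed scored items (17 of 18): 0, 5, 4, 3, 1, 1, 6, 6, 4, 4, 5, 4, 5, 5, 5, 6, 6; sum = 70.
Person mean = 70 / 17 ≈ 4.1176
Prorated total = (70 / 17) × 18 = 74.12 (to 2 dp)

74.12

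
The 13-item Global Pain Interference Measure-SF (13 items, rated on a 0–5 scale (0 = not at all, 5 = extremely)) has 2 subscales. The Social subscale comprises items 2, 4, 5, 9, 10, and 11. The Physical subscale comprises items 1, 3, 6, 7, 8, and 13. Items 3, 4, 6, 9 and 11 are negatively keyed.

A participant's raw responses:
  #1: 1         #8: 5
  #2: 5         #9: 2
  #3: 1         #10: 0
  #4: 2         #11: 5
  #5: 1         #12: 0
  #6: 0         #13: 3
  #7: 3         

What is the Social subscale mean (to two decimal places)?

Social items: 2, 4, 5, 9, 10, 11.
Of these, items 4, 9 and 11 are negatively keyed; reversed = (0+5) − raw = 5 − raw.
  item 2: 5
  item 4: 5 − 2 = 3
  item 5: 1
  item 9: 5 − 2 = 3
  item 10: 0
  item 11: 5 − 5 = 0
Sum = 5 + 3 + 1 + 3 + 0 + 0 = 12
Mean = 12 / 6 = 2.00

2.00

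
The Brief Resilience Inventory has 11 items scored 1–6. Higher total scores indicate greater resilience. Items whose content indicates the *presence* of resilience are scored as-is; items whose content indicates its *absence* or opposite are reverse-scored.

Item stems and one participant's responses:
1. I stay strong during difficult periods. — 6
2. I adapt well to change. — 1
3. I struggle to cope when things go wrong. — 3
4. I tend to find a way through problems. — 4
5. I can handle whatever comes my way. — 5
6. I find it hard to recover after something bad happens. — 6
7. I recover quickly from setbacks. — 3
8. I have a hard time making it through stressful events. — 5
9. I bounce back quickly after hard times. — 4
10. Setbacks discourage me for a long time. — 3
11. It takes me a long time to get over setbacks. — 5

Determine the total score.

36

Items 3, 6, 8, 10, 11 describe the absence/opposite of resilience → reverse-score.
reverse-coded value = 7 − response.
  item 1: 6
  item 2: 1
  item 3: 7 − 3 = 4
  item 4: 4
  item 5: 5
  item 6: 7 − 6 = 1
  item 7: 3
  item 8: 7 − 5 = 2
  item 9: 4
  item 10: 7 − 3 = 4
  item 11: 7 − 5 = 2
Total = 6 + 1 + 4 + 4 + 5 + 1 + 3 + 2 + 4 + 4 + 2 = 36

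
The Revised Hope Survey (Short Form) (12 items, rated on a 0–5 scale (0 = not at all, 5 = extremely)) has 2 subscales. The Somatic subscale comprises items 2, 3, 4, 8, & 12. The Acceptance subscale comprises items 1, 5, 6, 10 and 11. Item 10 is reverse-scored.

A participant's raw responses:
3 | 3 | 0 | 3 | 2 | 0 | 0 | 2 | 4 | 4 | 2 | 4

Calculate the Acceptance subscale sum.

8

Acceptance items: 1, 5, 6, 10, 11.
Of these, item 10 is reverse-scored; on a 0–5 scale, reversed = 5 − raw.
  item 1: 3
  item 5: 2
  item 6: 0
  item 10: 5 − 4 = 1
  item 11: 2
Sum = 3 + 2 + 0 + 1 + 2 = 8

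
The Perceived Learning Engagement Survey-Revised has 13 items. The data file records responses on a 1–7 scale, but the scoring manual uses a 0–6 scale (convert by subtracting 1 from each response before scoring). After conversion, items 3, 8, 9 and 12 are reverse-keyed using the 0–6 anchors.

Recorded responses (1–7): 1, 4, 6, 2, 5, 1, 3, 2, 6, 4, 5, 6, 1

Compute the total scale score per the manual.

Convert to 0–6: 0, 3, 5, 1, 4, 0, 2, 1, 5, 3, 4, 5, 0
Reverse-coded (reversed = (0+6) − raw = 6 − raw):
  item 3: 6 − 5 = 1
  item 8: 6 − 1 = 5
  item 9: 6 − 5 = 1
  item 12: 6 − 5 = 1
Scored: 0, 3, 1, 1, 4, 0, 2, 5, 1, 3, 4, 1, 0
Total = 25

25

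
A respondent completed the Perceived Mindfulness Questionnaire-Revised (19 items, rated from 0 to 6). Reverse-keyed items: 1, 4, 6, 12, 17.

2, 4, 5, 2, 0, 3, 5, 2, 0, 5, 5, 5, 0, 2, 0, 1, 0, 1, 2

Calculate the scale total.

Apply reverse scoring (reversed = (0+6) − raw = 6 − raw):
  item 1: 6 − 2 = 4
  item 4: 6 − 2 = 4
  item 6: 6 − 3 = 3
  item 12: 6 − 5 = 1
  item 17: 6 − 0 = 6
Scored responses: 4, 4, 5, 4, 0, 3, 5, 2, 0, 5, 5, 1, 0, 2, 0, 1, 6, 1, 2
Total = 4 + 4 + 5 + 4 + 0 + 3 + 5 + 2 + 0 + 5 + 5 + 1 + 0 + 2 + 0 + 1 + 6 + 1 + 2 = 50

50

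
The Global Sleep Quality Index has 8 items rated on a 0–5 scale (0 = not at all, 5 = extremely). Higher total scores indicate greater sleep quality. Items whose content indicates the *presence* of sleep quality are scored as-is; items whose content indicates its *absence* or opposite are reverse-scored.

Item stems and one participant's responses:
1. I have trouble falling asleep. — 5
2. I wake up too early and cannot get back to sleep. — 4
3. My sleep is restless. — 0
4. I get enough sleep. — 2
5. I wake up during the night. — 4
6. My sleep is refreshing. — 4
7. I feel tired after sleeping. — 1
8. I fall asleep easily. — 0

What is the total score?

Items 1, 2, 3, 5, 7 describe the absence/opposite of sleep quality → reverse-score.
reversed = (0+5) − raw = 5 − raw.
  item 1: 5 − 5 = 0
  item 2: 5 − 4 = 1
  item 3: 5 − 0 = 5
  item 4: 2
  item 5: 5 − 4 = 1
  item 6: 4
  item 7: 5 − 1 = 4
  item 8: 0
Total = 0 + 1 + 5 + 2 + 1 + 4 + 4 + 0 = 17

17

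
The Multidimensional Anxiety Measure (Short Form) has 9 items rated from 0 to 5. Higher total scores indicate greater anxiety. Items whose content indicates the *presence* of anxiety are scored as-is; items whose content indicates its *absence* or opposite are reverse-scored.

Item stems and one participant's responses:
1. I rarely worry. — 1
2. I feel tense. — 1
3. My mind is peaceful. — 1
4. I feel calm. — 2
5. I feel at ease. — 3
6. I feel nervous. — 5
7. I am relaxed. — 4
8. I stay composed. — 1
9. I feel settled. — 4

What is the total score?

Items 1, 3, 4, 5, 7, 8, 9 describe the absence/opposite of anxiety → reverse-score.
reverse-coded value = 5 − response.
  item 1: 5 − 1 = 4
  item 2: 1
  item 3: 5 − 1 = 4
  item 4: 5 − 2 = 3
  item 5: 5 − 3 = 2
  item 6: 5
  item 7: 5 − 4 = 1
  item 8: 5 − 1 = 4
  item 9: 5 − 4 = 1
Total = 4 + 1 + 4 + 3 + 2 + 5 + 1 + 4 + 1 = 25

25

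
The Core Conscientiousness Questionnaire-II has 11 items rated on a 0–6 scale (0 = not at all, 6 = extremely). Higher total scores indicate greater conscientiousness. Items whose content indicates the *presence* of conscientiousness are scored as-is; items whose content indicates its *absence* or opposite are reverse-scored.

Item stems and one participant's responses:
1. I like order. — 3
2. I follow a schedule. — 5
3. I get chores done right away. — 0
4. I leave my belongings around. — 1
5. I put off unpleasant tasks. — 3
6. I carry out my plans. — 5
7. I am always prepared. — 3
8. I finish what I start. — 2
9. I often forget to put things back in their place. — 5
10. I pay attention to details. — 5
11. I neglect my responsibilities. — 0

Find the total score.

Items 4, 5, 9, 11 describe the absence/opposite of conscientiousness → reverse-score.
reversed = (0+6) − raw = 6 − raw.
  item 1: 3
  item 2: 5
  item 3: 0
  item 4: 6 − 1 = 5
  item 5: 6 − 3 = 3
  item 6: 5
  item 7: 3
  item 8: 2
  item 9: 6 − 5 = 1
  item 10: 5
  item 11: 6 − 0 = 6
Total = 3 + 5 + 0 + 5 + 3 + 5 + 3 + 2 + 1 + 5 + 6 = 38

38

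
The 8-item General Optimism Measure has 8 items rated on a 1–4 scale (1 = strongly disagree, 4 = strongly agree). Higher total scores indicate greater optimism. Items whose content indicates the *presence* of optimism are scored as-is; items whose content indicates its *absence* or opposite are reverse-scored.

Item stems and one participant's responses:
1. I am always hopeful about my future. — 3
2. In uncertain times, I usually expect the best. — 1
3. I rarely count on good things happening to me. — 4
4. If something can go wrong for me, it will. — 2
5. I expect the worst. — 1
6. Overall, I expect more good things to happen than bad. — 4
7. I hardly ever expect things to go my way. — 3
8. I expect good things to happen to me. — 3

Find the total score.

21

Items 3, 4, 5, 7 describe the absence/opposite of optimism → reverse-score.
reversed = (1+4) − raw = 5 − raw.
  item 1: 3
  item 2: 1
  item 3: 5 − 4 = 1
  item 4: 5 − 2 = 3
  item 5: 5 − 1 = 4
  item 6: 4
  item 7: 5 − 3 = 2
  item 8: 3
Total = 3 + 1 + 1 + 3 + 4 + 4 + 2 + 3 = 21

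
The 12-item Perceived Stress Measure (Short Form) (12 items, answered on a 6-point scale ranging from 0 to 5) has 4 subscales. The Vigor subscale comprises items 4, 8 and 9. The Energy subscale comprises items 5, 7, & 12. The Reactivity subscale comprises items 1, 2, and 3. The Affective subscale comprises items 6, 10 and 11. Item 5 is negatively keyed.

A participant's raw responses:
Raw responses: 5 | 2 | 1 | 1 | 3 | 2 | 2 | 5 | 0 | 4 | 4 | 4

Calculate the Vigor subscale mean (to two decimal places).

Vigor items: 4, 8, 9.
  item 4: 1
  item 8: 5
  item 9: 0
Sum = 1 + 5 + 0 = 6
Mean = 6 / 3 = 2.00

2.00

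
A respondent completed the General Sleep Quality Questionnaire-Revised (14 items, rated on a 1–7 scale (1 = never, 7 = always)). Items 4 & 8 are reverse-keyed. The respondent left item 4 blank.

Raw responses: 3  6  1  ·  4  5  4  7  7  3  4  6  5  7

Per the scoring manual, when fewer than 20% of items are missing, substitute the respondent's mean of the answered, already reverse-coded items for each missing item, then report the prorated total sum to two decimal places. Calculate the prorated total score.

Reverse-coded (reverse-coded value = 8 − response):
  item 8: 8 − 7 = 1
Completed scored items (13 of 14): 3, 6, 1, 4, 5, 4, 1, 7, 3, 4, 6, 5, 7; sum = 56.
Person mean = 56 / 13 ≈ 4.3077
Prorated total = (56 / 13) × 14 = 60.31 (to 2 dp)

60.31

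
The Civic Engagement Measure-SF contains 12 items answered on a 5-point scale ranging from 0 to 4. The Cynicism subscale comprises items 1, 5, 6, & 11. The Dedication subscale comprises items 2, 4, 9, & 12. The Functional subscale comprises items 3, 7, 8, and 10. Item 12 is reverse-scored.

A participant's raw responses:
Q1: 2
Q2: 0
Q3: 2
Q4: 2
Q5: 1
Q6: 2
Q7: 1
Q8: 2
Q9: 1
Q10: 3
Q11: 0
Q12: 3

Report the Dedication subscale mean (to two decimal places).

1.00

Dedication items: 2, 4, 9, 12.
Of these, item 12 is reverse-scored; reverse-coded value = 4 − response.
  item 2: 0
  item 4: 2
  item 9: 1
  item 12: 4 − 3 = 1
Sum = 0 + 2 + 1 + 1 = 4
Mean = 4 / 4 = 1.00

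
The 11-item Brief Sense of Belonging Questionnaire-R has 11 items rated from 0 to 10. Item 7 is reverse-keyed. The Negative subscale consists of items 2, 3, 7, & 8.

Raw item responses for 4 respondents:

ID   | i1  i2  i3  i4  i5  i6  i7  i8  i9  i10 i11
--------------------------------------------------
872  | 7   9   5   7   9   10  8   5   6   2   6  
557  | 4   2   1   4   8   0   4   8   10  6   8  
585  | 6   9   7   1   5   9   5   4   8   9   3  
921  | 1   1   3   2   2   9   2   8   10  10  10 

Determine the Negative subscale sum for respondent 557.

17

Respondent 557 raw: 4, 2, 1, 4, 8, 0, 4, 8, 10, 6, 8.
Negative items: 2, 3, 7, 8.
Reverse-coded (reverse-coded value = 10 − response):
  item 2: 2
  item 3: 1
  item 7: 10 − 4 = 6
  item 8: 8
Sum = 2 + 1 + 6 + 8 = 17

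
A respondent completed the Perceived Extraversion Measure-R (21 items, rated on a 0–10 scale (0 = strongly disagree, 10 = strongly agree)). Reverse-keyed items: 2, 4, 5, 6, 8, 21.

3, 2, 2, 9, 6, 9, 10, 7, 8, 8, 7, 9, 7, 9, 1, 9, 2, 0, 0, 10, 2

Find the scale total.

110

Apply reverse scoring (reversed = (0+10) − raw = 10 − raw):
  item 2: 10 − 2 = 8
  item 4: 10 − 9 = 1
  item 5: 10 − 6 = 4
  item 6: 10 − 9 = 1
  item 8: 10 − 7 = 3
  item 21: 10 − 2 = 8
Scored items: 3, 8, 2, 1, 4, 1, 10, 3, 8, 8, 7, 9, 7, 9, 1, 9, 2, 0, 0, 10, 8
Total = 3 + 8 + 2 + 1 + 4 + 1 + 10 + 3 + 8 + 8 + 7 + 9 + 7 + 9 + 1 + 9 + 2 + 0 + 0 + 10 + 8 = 110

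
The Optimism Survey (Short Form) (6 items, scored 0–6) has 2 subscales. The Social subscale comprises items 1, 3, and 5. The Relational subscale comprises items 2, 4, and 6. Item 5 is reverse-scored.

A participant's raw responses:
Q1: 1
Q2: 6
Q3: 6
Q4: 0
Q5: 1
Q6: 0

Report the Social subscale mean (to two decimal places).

Social items: 1, 3, 5.
Of these, item 5 is reverse-scored; reverse-coded value = 6 − response.
  item 1: 1
  item 3: 6
  item 5: 6 − 1 = 5
Sum = 1 + 6 + 5 = 12
Mean = 12 / 3 = 4.00

4.00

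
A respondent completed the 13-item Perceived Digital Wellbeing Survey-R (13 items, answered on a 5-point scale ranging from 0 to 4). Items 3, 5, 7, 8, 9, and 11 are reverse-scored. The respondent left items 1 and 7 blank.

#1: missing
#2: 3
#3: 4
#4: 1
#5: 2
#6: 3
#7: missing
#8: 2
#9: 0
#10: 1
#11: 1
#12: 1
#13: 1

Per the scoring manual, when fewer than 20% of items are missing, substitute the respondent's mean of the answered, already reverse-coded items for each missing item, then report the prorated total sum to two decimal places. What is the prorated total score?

24.82

Reverse-coded (on a 0–4 scale, reversed = 4 − raw):
  item 3: 4 − 4 = 0
  item 5: 4 − 2 = 2
  item 8: 4 − 2 = 2
  item 9: 4 − 0 = 4
  item 11: 4 − 1 = 3
Completed scored items (11 of 13): 3, 0, 1, 2, 3, 2, 4, 1, 3, 1, 1; sum = 21.
Person mean = 21 / 11 ≈ 1.9091
Prorated total = (21 / 11) × 13 = 24.82 (to 2 dp)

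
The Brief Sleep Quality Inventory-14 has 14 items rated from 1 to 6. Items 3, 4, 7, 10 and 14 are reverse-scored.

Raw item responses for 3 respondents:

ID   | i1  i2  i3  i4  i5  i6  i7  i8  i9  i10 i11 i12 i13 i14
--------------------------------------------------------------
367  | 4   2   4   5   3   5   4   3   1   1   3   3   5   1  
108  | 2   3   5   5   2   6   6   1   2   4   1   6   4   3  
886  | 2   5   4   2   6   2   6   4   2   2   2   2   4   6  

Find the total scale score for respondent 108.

Respondent 108 raw: 2, 3, 5, 5, 2, 6, 6, 1, 2, 4, 1, 6, 4, 3.
Reverse-coded (on a 1–6 scale, reversed = 7 − raw):
  item 1: 2
  item 2: 3
  item 3: 7 − 5 = 2
  item 4: 7 − 5 = 2
  item 5: 2
  item 6: 6
  item 7: 7 − 6 = 1
  item 8: 1
  item 9: 2
  item 10: 7 − 4 = 3
  item 11: 1
  item 12: 6
  item 13: 4
  item 14: 7 − 3 = 4
Sum = 2 + 3 + 2 + 2 + 2 + 6 + 1 + 1 + 2 + 3 + 1 + 6 + 4 + 4 = 39

39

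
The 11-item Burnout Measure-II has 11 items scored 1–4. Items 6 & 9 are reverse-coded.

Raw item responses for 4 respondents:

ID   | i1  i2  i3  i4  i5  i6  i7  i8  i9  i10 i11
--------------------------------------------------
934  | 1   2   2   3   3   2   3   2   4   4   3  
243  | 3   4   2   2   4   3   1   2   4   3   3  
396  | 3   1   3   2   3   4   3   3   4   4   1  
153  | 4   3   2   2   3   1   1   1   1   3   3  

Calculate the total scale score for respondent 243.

Respondent 243 raw: 3, 4, 2, 2, 4, 3, 1, 2, 4, 3, 3.
Reverse-coded (reverse-coded value = 5 − response):
  item 1: 3
  item 2: 4
  item 3: 2
  item 4: 2
  item 5: 4
  item 6: 5 − 3 = 2
  item 7: 1
  item 8: 2
  item 9: 5 − 4 = 1
  item 10: 3
  item 11: 3
Sum = 3 + 4 + 2 + 2 + 4 + 2 + 1 + 2 + 1 + 3 + 3 = 27

27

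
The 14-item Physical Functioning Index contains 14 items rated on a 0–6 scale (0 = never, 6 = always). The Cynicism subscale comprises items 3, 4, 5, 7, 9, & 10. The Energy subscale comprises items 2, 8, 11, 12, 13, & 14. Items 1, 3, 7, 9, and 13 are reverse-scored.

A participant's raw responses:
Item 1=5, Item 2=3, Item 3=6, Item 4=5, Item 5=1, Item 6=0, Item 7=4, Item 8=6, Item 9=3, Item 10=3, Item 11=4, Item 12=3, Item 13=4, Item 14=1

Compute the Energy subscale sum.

19

Energy items: 2, 8, 11, 12, 13, 14.
Of these, item 13 is reverse-scored; on a 0–6 scale, reversed = 6 − raw.
  item 2: 3
  item 8: 6
  item 11: 4
  item 12: 3
  item 13: 6 − 4 = 2
  item 14: 1
Sum = 3 + 6 + 4 + 3 + 2 + 1 = 19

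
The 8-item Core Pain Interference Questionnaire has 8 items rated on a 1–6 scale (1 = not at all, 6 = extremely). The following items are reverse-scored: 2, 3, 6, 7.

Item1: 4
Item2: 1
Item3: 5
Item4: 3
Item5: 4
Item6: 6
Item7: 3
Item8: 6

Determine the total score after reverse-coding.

30

Apply reverse scoring (on a 1–6 scale, reversed = 7 − raw):
  item 2: 7 − 1 = 6
  item 3: 7 − 5 = 2
  item 6: 7 − 6 = 1
  item 7: 7 − 3 = 4
After reverse-coding: 4, 6, 2, 3, 4, 1, 4, 6
Total = 4 + 6 + 2 + 3 + 4 + 1 + 4 + 6 = 30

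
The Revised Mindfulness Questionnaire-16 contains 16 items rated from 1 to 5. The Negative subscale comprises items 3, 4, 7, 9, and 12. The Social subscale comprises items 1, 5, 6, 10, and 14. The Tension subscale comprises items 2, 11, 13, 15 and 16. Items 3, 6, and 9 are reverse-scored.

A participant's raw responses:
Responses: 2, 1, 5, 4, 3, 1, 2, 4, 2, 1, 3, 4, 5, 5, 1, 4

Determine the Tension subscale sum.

14

Tension items: 2, 11, 13, 15, 16.
  item 2: 1
  item 11: 3
  item 13: 5
  item 15: 1
  item 16: 4
Sum = 1 + 3 + 5 + 1 + 4 = 14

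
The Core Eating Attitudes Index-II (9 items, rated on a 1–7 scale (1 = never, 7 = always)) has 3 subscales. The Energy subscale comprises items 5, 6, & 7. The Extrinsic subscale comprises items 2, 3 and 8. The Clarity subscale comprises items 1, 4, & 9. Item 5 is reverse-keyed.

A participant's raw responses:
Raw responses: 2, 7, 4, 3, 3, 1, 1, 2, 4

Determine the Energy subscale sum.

Energy items: 5, 6, 7.
Of these, item 5 is reverse-keyed; reverse-coded value = 8 − response.
  item 5: 8 − 3 = 5
  item 6: 1
  item 7: 1
Sum = 5 + 1 + 1 = 7

7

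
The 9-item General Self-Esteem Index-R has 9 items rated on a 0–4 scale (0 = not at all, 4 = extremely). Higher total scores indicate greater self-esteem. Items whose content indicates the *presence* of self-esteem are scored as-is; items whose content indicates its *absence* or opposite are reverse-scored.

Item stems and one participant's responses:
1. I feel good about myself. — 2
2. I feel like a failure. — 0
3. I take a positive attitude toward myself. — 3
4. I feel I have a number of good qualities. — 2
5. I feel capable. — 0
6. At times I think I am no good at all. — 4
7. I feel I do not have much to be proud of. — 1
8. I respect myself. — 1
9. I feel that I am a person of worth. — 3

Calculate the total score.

Items 2, 6, 7 describe the absence/opposite of self-esteem → reverse-score.
reverse-coded value = 4 − response.
  item 1: 2
  item 2: 4 − 0 = 4
  item 3: 3
  item 4: 2
  item 5: 0
  item 6: 4 − 4 = 0
  item 7: 4 − 1 = 3
  item 8: 1
  item 9: 3
Total = 2 + 4 + 3 + 2 + 0 + 0 + 3 + 1 + 3 = 18

18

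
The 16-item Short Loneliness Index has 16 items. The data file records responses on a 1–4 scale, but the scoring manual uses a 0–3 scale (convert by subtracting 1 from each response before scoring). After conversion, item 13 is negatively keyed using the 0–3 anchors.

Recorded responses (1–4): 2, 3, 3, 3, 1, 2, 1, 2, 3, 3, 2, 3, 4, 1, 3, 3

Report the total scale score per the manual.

20

Convert to 0–3: 1, 2, 2, 2, 0, 1, 0, 1, 2, 2, 1, 2, 3, 0, 2, 2
Reverse-coded (reversed = (0+3) − raw = 3 − raw):
  item 13: 3 − 3 = 0
Scored: 1, 2, 2, 2, 0, 1, 0, 1, 2, 2, 1, 2, 0, 0, 2, 2
Total = 20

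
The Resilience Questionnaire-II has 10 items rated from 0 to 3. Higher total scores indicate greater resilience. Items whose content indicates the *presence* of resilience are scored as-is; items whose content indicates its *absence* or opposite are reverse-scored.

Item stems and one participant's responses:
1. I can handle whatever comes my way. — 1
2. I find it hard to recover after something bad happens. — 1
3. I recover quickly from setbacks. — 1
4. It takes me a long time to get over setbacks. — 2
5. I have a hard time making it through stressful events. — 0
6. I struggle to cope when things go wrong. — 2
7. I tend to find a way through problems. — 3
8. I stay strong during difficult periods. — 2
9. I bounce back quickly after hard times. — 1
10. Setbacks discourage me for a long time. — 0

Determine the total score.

18

Items 2, 4, 5, 6, 10 describe the absence/opposite of resilience → reverse-score.
on a 0–3 scale, reversed = 3 − raw.
  item 1: 1
  item 2: 3 − 1 = 2
  item 3: 1
  item 4: 3 − 2 = 1
  item 5: 3 − 0 = 3
  item 6: 3 − 2 = 1
  item 7: 3
  item 8: 2
  item 9: 1
  item 10: 3 − 0 = 3
Total = 1 + 2 + 1 + 1 + 3 + 1 + 3 + 2 + 1 + 3 = 18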